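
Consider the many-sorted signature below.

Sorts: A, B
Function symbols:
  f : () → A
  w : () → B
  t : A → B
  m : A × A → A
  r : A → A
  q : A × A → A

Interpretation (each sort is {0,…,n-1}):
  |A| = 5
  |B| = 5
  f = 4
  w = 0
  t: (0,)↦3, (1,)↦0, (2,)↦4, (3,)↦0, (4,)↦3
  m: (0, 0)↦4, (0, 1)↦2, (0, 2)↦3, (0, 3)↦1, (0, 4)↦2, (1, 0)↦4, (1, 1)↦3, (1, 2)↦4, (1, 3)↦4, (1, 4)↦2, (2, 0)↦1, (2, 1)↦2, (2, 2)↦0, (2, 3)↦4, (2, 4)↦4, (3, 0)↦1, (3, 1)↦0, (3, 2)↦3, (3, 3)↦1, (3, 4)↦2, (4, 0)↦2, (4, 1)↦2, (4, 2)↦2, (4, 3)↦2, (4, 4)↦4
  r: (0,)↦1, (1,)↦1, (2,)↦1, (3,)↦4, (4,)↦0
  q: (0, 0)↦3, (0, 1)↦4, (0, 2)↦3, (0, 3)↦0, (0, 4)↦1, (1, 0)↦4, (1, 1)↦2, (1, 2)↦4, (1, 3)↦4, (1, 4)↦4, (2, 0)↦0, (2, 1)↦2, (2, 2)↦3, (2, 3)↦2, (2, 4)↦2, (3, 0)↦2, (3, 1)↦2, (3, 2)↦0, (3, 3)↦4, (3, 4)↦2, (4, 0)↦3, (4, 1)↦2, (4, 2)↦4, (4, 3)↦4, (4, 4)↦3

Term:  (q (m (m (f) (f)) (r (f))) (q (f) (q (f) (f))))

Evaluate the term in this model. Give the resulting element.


value = 2

  f = 4
  f = 4
  (m (f) (f)) = m(4, 4) = 4
  f = 4
  (r (f)) = r(4,) = 0
  (m (m (f) (f)) (r (f))) = m(4, 0) = 2
  f = 4
  f = 4
  f = 4
  (q (f) (f)) = q(4, 4) = 3
  (q (f) (q (f) (f))) = q(4, 3) = 4
  (q (m (m (f) (f)) (r (f))) (q (f) (q (f) (f)))) = q(2, 4) = 2


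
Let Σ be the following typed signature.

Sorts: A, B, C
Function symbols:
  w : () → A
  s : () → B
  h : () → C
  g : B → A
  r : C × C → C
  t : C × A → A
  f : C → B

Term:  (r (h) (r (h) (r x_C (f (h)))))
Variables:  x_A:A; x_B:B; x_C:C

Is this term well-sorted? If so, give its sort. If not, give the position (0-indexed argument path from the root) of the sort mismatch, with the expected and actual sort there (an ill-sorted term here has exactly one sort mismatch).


ill-sorted at position [1, 1, 1]: expected C, got B

  (h) : C
    (h) : C
      x_C : C
        (h) : C
      (f (h)) : B
    (r x_C (f (h))) : ✗ arg 1 at [1, 1, 1] has sort B, expected C


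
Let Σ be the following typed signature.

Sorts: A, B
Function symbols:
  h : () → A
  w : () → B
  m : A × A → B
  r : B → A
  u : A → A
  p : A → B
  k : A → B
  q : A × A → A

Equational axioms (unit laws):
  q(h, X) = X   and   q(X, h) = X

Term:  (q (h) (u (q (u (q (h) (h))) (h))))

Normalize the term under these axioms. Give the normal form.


normal form = (u (u (h)))

1. (q (h) (u (q (u (q (h) (h))) (h))))  →  (u (q (u (q (h) (h))) (h)))
2. (u (q (u (q (h) (h))) (h)))  →  (u (u (q (h) (h))))
3. (u (u (q (h) (h))))  →  (u (u (h)))


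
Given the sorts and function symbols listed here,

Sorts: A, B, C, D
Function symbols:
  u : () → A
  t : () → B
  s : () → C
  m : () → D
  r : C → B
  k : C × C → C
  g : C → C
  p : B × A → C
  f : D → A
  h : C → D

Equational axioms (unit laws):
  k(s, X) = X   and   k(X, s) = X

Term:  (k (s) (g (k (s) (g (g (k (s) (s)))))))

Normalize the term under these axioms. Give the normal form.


1. (k (s) (g (k (s) (g (g (k (s) (s)))))))  →  (g (k (s) (g (g (k (s) (s))))))
2. (g (k (s) (g (g (k (s) (s))))))  →  (g (g (g (k (s) (s)))))
3. (g (g (g (k (s) (s)))))  →  (g (g (g (s))))

normal form = (g (g (g (s))))


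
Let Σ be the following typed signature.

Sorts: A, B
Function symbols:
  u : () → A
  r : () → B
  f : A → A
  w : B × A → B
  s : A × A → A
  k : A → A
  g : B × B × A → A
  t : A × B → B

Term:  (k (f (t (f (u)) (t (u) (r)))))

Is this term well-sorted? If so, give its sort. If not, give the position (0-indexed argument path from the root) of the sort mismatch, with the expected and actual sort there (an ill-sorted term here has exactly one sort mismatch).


ill-sorted at position [0, 0]: expected A, got B

        (u) : A
      (f (u)) : A
        (u) : A
        (r) : B
      (t (u) (r)) : B
    (t (f (u)) (t (u) (r))) : B
  (f (t (f (u)) (t (u) (r)))) : ✗ arg 0 at [0, 0] has sort B, expected A


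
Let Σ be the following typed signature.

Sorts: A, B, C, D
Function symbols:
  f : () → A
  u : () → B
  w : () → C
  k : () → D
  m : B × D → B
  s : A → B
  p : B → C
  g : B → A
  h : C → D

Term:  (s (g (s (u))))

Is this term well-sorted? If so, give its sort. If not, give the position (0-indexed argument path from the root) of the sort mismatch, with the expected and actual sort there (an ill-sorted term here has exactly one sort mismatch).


ill-sorted at position [0, 0, 0]: expected A, got B

      (u) : B
    (s (u)) : ✗ arg 0 at [0, 0, 0] has sort B, expected A


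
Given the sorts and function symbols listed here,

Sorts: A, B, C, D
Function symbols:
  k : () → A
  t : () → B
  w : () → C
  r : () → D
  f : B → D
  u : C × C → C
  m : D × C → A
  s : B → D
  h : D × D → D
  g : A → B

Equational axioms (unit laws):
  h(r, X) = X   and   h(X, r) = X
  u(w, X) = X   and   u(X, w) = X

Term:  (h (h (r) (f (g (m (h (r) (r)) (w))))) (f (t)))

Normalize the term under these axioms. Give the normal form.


normal form = (h (f (g (m (r) (w)))) (f (t)))

1. (h (h (r) (f (g (m (h (r) (r)) (w))))) (f (t)))  →  (h (f (g (m (h (r) (r)) (w)))) (f (t)))
2. (h (f (g (m (h (r) (r)) (w)))) (f (t)))  →  (h (f (g (m (r) (w)))) (f (t)))


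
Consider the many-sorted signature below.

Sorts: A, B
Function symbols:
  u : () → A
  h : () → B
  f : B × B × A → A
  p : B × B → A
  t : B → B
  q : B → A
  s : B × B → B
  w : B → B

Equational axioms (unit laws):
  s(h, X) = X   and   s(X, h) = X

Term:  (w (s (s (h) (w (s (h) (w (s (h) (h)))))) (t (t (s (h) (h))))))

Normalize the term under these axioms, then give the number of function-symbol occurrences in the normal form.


size = 8

1. (w (s (s (h) (w (s (h) (w (s (h) (h)))))) (t (t (s (h) (h))))))  →  (w (s (w (s (h) (w (s (h) (h))))) (t (t (s (h) (h))))))
2. (w (s (w (s (h) (w (s (h) (h))))) (t (t (s (h) (h))))))  →  (w (s (w (w (s (h) (h)))) (t (t (s (h) (h))))))
3. (w (s (w (w (s (h) (h)))) (t (t (s (h) (h))))))  →  (w (s (w (w (h))) (t (t (s (h) (h))))))
4. (w (s (w (w (h))) (t (t (s (h) (h))))))  →  (w (s (w (w (h))) (t (t (h)))))
normal form: (w (s (w (w (h))) (t (t (h)))))


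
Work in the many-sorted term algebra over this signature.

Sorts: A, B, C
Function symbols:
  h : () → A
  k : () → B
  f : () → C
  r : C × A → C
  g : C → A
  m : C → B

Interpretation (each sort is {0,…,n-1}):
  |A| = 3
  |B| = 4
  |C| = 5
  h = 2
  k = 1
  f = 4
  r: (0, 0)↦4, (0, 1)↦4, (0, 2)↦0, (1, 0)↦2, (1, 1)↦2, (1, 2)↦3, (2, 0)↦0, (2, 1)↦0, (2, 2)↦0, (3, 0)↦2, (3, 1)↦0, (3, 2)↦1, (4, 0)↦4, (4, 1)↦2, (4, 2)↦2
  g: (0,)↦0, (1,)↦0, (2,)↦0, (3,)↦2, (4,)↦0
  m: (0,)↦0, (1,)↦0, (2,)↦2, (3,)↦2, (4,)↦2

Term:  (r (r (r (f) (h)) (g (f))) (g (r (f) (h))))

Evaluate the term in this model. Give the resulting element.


  f = 4
  h = 2
  (r (f) (h)) = r(4, 2) = 2
  f = 4
  (g (f)) = g(4,) = 0
  (r (r (f) (h)) (g (f))) = r(2, 0) = 0
  f = 4
  h = 2
  (r (f) (h)) = r(4, 2) = 2
  (g (r (f) (h))) = g(2,) = 0
  (r (r (r (f) (h)) (g (f))) (g (r (f) (h)))) = r(0, 0) = 4

value = 4


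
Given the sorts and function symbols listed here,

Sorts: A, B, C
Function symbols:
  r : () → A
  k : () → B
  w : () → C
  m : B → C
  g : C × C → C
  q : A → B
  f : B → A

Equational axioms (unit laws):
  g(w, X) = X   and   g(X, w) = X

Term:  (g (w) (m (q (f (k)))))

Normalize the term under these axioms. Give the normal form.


normal form = (m (q (f (k))))

1. (g (w) (m (q (f (k)))))  →  (m (q (f (k))))


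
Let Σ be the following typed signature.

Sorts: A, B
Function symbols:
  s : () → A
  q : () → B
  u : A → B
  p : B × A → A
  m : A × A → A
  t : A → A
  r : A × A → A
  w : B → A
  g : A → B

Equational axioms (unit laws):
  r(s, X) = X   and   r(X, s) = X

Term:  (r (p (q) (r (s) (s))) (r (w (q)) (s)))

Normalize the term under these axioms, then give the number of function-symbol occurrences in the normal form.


size = 6

1. (r (p (q) (r (s) (s))) (r (w (q)) (s)))  →  (r (p (q) (s)) (r (w (q)) (s)))
2. (r (p (q) (s)) (r (w (q)) (s)))  →  (r (p (q) (s)) (w (q)))
normal form: (r (p (q) (s)) (w (q)))


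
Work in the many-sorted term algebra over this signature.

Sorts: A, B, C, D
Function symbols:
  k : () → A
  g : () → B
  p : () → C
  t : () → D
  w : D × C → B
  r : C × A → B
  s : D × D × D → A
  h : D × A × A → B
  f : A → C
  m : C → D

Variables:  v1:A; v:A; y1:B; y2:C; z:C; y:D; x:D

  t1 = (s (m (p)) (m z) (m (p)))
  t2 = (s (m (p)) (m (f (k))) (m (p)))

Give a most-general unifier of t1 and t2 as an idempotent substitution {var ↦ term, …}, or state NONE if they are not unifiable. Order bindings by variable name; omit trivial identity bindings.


{z ↦ (f (k))}


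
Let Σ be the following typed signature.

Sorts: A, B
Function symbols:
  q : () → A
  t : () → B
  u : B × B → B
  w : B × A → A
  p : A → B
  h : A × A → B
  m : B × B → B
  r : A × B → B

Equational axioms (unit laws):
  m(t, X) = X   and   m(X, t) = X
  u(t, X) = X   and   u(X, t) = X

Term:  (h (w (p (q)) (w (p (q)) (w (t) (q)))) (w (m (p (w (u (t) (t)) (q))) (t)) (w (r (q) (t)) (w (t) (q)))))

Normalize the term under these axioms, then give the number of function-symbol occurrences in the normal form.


1. (h (w (p (q)) (w (p (q)) (w (t) (q)))) (w (m (p (w (u (t) (t)) (q))) (t)) (w (r (q) (t)) (w (t) (q)))))  →  (h (w (p (q)) (w (p (q)) (w (t) (q)))) (w (p (w (u (t) (t)) (q))) (w (r (q) (t)) (w (t) (q)))))
2. (h (w (p (q)) (w (p (q)) (w (t) (q)))) (w (p (w (u (t) (t)) (q))) (w (r (q) (t)) (w (t) (q)))))  →  (h (w (p (q)) (w (p (q)) (w (t) (q)))) (w (p (w (t) (q))) (w (r (q) (t)) (w (t) (q)))))
normal form: (h (w (p (q)) (w (p (q)) (w (t) (q)))) (w (p (w (t) (q))) (w (r (q) (t)) (w (t) (q)))))

size = 22


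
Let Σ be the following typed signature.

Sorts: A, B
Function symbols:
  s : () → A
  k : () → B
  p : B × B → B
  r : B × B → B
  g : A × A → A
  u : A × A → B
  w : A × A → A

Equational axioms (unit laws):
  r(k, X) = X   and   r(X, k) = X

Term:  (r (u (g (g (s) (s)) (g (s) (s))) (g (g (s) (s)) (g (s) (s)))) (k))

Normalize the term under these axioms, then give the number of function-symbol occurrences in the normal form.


1. (r (u (g (g (s) (s)) (g (s) (s))) (g (g (s) (s)) (g (s) (s)))) (k))  →  (u (g (g (s) (s)) (g (s) (s))) (g (g (s) (s)) (g (s) (s))))
normal form: (u (g (g (s) (s)) (g (s) (s))) (g (g (s) (s)) (g (s) (s))))

size = 15


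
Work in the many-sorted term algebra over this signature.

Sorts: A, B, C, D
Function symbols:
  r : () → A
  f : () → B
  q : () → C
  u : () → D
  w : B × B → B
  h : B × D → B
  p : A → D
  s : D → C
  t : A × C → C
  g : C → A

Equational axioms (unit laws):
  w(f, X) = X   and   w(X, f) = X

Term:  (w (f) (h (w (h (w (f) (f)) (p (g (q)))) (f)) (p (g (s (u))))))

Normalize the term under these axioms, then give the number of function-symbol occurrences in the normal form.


1. (w (f) (h (w (h (w (f) (f)) (p (g (q)))) (f)) (p (g (s (u))))))  →  (h (w (h (w (f) (f)) (p (g (q)))) (f)) (p (g (s (u)))))
2. (h (w (h (w (f) (f)) (p (g (q)))) (f)) (p (g (s (u)))))  →  (h (h (w (f) (f)) (p (g (q)))) (p (g (s (u)))))
3. (h (h (w (f) (f)) (p (g (q)))) (p (g (s (u)))))  →  (h (h (f) (p (g (q)))) (p (g (s (u)))))
normal form: (h (h (f) (p (g (q)))) (p (g (s (u)))))

size = 10


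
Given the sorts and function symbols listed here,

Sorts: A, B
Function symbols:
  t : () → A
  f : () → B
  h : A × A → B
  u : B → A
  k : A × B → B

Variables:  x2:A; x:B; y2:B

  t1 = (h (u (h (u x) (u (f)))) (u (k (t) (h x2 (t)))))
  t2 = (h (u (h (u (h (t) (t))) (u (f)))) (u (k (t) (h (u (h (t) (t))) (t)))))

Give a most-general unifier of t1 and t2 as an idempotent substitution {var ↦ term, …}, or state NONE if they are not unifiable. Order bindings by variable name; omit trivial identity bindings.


{x ↦ (h (t) (t)), x2 ↦ (u (h (t) (t)))}


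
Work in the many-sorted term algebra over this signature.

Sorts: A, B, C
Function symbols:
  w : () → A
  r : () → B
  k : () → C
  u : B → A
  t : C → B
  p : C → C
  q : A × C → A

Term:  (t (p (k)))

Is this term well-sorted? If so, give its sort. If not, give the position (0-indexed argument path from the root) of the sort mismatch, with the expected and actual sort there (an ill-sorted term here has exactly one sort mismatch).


    (k) : C
  (p (k)) : C
(t (p (k))) : B

well-sorted; sort = B


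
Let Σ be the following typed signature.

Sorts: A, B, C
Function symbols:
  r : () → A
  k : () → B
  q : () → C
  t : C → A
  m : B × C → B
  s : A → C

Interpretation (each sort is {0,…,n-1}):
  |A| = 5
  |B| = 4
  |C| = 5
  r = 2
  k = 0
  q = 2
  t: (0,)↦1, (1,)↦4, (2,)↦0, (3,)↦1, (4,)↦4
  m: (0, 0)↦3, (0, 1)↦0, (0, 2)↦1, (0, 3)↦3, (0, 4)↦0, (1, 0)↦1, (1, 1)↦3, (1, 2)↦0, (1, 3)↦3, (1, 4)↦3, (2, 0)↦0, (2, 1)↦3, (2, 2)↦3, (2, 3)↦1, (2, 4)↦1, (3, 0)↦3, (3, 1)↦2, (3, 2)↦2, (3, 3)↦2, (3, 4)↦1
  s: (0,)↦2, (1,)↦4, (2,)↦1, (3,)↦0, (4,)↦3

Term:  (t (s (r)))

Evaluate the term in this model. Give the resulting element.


value = 4

  r = 2
  (s (r)) = s(2,) = 1
  (t (s (r))) = t(1,) = 4


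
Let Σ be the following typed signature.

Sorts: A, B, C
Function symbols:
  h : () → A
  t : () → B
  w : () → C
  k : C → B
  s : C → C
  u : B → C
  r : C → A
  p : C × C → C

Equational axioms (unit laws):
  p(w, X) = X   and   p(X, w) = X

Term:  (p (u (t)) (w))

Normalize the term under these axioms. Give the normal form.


1. (p (u (t)) (w))  →  (u (t))

normal form = (u (t))


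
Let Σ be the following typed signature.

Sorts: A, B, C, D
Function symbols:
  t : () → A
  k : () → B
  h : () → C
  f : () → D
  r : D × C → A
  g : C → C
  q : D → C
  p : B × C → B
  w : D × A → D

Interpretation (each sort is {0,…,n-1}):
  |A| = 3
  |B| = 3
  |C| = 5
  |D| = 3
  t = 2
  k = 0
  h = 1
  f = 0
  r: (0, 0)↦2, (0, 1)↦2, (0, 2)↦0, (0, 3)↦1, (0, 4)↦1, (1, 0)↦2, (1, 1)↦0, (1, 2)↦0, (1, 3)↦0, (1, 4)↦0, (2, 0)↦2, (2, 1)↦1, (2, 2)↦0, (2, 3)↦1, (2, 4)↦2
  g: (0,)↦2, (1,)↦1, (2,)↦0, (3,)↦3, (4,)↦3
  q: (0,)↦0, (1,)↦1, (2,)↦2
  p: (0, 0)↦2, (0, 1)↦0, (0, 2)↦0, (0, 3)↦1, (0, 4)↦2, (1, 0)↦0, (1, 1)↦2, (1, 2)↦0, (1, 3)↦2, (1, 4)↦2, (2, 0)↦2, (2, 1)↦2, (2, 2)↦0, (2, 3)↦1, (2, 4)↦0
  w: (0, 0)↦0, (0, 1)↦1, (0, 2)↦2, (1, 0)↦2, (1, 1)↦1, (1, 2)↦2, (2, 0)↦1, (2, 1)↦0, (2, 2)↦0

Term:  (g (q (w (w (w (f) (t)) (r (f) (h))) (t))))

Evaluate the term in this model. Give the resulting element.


value = 0

  f = 0
  t = 2
  (w (f) (t)) = w(0, 2) = 2
  f = 0
  h = 1
  (r (f) (h)) = r(0, 1) = 2
  (w (w (f) (t)) (r (f) (h))) = w(2, 2) = 0
  t = 2
  (w (w (w (f) (t)) (r (f) (h))) (t)) = w(0, 2) = 2
  (q (w (w (w (f) (t)) (r (f) (h))) (t))) = q(2,) = 2
  (g (q (w (w (w (f) (t)) (r (f) (h))) (t)))) = g(2,) = 0


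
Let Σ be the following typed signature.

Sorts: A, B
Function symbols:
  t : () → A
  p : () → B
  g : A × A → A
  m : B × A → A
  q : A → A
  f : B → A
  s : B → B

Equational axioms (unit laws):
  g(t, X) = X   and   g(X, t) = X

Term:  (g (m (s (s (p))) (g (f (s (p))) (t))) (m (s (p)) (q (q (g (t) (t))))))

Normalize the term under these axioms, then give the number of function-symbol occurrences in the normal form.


1. (g (m (s (s (p))) (g (f (s (p))) (t))) (m (s (p)) (q (q (g (t) (t))))))  →  (g (m (s (s (p))) (f (s (p)))) (m (s (p)) (q (q (g (t) (t))))))
2. (g (m (s (s (p))) (f (s (p)))) (m (s (p)) (q (q (g (t) (t))))))  →  (g (m (s (s (p))) (f (s (p)))) (m (s (p)) (q (q (t)))))
normal form: (g (m (s (s (p))) (f (s (p)))) (m (s (p)) (q (q (t)))))

size = 14


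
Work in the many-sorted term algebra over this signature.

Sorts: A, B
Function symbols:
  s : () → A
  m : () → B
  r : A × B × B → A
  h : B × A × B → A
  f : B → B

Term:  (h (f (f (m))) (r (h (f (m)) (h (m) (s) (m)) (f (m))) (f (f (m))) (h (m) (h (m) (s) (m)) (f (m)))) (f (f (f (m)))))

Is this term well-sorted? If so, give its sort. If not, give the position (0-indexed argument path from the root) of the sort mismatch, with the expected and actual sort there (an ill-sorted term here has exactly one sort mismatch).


      (m) : B
    (f (m)) : B
  (f (f (m))) : B
        (m) : B
      (f (m)) : B
        (m) : B
        (s) : A
        (m) : B
      (h (m) (s) (m)) : A
        (m) : B
      (f (m)) : B
    (h (f (m)) (h (m) (s) (m)) (f (m))) : A
        (m) : B
      (f (m)) : B
    (f (f (m))) : B
      (m) : B
        (m) : B
        (s) : A
        (m) : B
      (h (m) (s) (m)) : A
        (m) : B
      (f (m)) : B
    (h (m) (h (m) (s) (m)) (f (m))) : A
  (r (h (f (m)) (h (m) (s) (m)) (f (m))) (f (f (m))) (h (m) (h (m) (s) (m)) (f (m)))) : ✗ arg 2 at [1, 2] has sort A, expected B
        (m) : B
      (f (m)) : B
    (f (f (m))) : B
  (f (f (f (m)))) : B

ill-sorted at position [1, 2]: expected B, got A


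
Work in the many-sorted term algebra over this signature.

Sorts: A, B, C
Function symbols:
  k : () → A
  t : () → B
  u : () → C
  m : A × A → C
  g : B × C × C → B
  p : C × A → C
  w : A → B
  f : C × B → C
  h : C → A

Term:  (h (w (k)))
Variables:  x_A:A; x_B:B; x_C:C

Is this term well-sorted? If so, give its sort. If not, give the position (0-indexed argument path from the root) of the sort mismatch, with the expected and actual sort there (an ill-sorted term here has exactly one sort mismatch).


ill-sorted at position [0]: expected C, got B

    (k) : A
  (w (k)) : B
(h (w (k))) : ✗ arg 0 at [0] has sort B, expected C


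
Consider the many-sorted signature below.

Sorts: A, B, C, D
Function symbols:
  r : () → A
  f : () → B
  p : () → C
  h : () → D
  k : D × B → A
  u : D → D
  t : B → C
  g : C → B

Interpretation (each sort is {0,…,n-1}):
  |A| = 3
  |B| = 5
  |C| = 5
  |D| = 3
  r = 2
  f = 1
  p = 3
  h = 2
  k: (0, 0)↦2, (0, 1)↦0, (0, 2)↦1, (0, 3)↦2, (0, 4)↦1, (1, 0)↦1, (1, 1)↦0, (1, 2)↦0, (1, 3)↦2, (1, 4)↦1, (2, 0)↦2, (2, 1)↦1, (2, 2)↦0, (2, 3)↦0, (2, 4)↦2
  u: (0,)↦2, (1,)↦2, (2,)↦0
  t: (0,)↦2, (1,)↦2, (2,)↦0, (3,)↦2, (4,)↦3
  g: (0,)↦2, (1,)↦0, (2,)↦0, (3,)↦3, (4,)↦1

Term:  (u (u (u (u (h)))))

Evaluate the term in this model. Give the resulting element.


  h = 2
  (u (h)) = u(2,) = 0
  (u (u (h))) = u(0,) = 2
  (u (u (u (h)))) = u(2,) = 0
  (u (u (u (u (h))))) = u(0,) = 2

value = 2


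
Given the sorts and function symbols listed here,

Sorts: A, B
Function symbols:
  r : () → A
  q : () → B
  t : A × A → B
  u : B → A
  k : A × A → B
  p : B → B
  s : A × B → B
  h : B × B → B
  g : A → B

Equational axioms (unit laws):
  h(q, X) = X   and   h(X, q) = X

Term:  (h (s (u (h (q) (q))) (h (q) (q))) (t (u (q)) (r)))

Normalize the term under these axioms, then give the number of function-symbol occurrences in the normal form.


1. (h (s (u (h (q) (q))) (h (q) (q))) (t (u (q)) (r)))  →  (h (s (u (q)) (h (q) (q))) (t (u (q)) (r)))
2. (h (s (u (q)) (h (q) (q))) (t (u (q)) (r)))  →  (h (s (u (q)) (q)) (t (u (q)) (r)))
normal form: (h (s (u (q)) (q)) (t (u (q)) (r)))

size = 9


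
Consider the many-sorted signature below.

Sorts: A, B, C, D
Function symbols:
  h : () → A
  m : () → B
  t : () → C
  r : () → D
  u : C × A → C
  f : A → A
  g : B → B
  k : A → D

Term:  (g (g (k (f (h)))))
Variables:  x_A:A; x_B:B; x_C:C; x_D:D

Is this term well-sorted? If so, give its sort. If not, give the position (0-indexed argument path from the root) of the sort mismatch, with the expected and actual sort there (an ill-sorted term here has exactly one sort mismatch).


ill-sorted at position [0, 0]: expected B, got D

        (h) : A
      (f (h)) : A
    (k (f (h))) : D
  (g (k (f (h)))) : ✗ arg 0 at [0, 0] has sort D, expected B


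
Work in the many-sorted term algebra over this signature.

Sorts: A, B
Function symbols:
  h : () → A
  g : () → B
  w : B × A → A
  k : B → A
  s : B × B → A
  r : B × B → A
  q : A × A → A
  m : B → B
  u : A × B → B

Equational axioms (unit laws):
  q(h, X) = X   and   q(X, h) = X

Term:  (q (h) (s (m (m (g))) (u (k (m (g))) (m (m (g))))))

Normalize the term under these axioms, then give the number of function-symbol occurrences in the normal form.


size = 11

1. (q (h) (s (m (m (g))) (u (k (m (g))) (m (m (g))))))  →  (s (m (m (g))) (u (k (m (g))) (m (m (g)))))
normal form: (s (m (m (g))) (u (k (m (g))) (m (m (g)))))


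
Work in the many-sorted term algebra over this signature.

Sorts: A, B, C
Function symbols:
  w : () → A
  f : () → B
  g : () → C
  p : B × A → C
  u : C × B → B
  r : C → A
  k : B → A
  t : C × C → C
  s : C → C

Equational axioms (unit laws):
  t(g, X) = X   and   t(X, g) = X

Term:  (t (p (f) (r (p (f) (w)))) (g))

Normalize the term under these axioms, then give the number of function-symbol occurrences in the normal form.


size = 6

1. (t (p (f) (r (p (f) (w)))) (g))  →  (p (f) (r (p (f) (w))))
normal form: (p (f) (r (p (f) (w))))


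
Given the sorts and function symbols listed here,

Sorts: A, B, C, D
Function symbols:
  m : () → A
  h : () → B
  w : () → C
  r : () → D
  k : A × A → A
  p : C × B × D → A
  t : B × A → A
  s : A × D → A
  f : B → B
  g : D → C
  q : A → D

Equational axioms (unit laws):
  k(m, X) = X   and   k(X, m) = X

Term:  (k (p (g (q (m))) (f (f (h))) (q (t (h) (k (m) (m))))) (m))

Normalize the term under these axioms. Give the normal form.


1. (k (p (g (q (m))) (f (f (h))) (q (t (h) (k (m) (m))))) (m))  →  (p (g (q (m))) (f (f (h))) (q (t (h) (k (m) (m)))))
2. (p (g (q (m))) (f (f (h))) (q (t (h) (k (m) (m)))))  →  (p (g (q (m))) (f (f (h))) (q (t (h) (m))))

normal form = (p (g (q (m))) (f (f (h))) (q (t (h) (m))))


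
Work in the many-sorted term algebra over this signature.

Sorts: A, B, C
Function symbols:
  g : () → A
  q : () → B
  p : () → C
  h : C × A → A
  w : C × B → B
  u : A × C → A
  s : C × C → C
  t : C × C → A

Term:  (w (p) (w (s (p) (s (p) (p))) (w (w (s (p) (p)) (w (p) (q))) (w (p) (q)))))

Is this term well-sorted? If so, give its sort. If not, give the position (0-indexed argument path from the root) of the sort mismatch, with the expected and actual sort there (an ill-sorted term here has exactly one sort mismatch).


  (p) : C
      (p) : C
        (p) : C
        (p) : C
      (s (p) (p)) : C
    (s (p) (s (p) (p))) : C
          (p) : C
          (p) : C
        (s (p) (p)) : C
          (p) : C
          (q) : B
        (w (p) (q)) : B
      (w (s (p) (p)) (w (p) (q))) : B
        (p) : C
        (q) : B
      (w (p) (q)) : B
    (w (w (s (p) (p)) (w (p) (q))) (w (p) (q))) : ✗ arg 0 at [1, 1, 0] has sort B, expected C

ill-sorted at position [1, 1, 0]: expected C, got B


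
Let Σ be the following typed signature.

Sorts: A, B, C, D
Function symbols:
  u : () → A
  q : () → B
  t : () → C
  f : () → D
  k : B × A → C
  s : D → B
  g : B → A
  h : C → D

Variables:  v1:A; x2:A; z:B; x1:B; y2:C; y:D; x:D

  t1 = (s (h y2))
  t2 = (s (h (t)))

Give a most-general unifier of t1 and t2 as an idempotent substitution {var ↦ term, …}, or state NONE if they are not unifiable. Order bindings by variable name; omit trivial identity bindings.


{y2 ↦ (t)}


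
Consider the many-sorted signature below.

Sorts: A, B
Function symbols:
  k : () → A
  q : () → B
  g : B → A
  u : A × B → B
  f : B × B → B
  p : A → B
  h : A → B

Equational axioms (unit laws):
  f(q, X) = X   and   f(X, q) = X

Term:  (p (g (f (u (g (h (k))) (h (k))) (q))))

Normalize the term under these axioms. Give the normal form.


normal form = (p (g (u (g (h (k))) (h (k)))))

1. (p (g (f (u (g (h (k))) (h (k))) (q))))  →  (p (g (u (g (h (k))) (h (k)))))


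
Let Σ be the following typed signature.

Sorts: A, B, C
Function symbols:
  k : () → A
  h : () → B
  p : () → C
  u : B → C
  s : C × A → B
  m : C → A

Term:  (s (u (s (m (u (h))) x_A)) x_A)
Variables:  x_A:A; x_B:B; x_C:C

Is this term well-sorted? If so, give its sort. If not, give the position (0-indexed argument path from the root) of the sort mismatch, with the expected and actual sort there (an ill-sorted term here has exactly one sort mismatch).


          (h) : B
        (u (h)) : C
      (m (u (h))) : A
      x_A : A
    (s (m (u (h))) x_A) : ✗ arg 0 at [0, 0, 0] has sort A, expected C
  x_A : A

ill-sorted at position [0, 0, 0]: expected C, got A


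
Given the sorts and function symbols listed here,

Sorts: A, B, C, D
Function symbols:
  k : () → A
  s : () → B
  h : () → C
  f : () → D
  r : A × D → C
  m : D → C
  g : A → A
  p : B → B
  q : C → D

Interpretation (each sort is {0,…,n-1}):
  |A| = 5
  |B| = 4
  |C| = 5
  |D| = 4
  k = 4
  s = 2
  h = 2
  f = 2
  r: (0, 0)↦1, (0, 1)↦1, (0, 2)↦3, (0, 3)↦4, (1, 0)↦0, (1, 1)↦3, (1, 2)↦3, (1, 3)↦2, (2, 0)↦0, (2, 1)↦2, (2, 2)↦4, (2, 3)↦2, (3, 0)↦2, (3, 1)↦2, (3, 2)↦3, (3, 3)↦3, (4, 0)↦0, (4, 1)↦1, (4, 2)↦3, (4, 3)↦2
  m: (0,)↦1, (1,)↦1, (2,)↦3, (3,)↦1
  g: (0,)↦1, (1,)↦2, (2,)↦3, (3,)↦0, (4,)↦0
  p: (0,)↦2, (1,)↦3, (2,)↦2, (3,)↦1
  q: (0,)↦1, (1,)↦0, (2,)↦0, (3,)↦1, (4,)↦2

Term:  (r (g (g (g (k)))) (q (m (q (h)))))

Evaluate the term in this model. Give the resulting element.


  k = 4
  (g (k)) = g(4,) = 0
  (g (g (k))) = g(0,) = 1
  (g (g (g (k)))) = g(1,) = 2
  h = 2
  (q (h)) = q(2,) = 0
  (m (q (h))) = m(0,) = 1
  (q (m (q (h)))) = q(1,) = 0
  (r (g (g (g (k)))) (q (m (q (h))))) = r(2, 0) = 0

value = 0


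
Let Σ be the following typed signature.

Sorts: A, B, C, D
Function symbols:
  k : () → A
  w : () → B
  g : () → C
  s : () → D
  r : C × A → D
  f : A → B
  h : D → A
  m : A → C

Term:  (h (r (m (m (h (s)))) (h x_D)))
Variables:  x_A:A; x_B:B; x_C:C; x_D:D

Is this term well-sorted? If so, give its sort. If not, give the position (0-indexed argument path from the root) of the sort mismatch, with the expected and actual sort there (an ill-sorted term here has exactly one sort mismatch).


          (s) : D
        (h (s)) : A
      (m (h (s))) : C
    (m (m (h (s)))) : ✗ arg 0 at [0, 0, 0] has sort C, expected A
      x_D : D
    (h x_D) : A

ill-sorted at position [0, 0, 0]: expected A, got C


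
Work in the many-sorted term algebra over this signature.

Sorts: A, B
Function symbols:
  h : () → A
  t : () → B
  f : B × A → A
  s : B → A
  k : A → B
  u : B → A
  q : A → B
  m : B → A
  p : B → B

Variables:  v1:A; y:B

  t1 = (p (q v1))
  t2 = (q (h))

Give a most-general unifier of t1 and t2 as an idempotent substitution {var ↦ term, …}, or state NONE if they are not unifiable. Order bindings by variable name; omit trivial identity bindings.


head clash or occurs-check failure — not unifiable

NONE (not unifiable)


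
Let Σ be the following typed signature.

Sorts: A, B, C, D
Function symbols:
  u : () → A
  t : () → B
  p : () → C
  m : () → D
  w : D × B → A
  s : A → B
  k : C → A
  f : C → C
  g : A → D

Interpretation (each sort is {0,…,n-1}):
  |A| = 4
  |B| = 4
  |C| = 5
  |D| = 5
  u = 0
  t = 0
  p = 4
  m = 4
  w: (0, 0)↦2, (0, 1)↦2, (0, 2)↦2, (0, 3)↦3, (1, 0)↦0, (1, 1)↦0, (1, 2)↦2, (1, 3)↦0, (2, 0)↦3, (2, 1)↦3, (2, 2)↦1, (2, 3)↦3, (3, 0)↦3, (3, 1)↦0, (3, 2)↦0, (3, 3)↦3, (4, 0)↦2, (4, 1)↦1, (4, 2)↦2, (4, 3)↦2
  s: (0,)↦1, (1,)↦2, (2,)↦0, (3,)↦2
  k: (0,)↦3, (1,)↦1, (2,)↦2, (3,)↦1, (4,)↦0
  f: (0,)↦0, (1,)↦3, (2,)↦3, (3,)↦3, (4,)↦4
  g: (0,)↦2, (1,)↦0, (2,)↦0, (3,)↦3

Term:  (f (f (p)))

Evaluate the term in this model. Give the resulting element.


value = 4

  p = 4
  (f (p)) = f(4,) = 4
  (f (f (p))) = f(4,) = 4


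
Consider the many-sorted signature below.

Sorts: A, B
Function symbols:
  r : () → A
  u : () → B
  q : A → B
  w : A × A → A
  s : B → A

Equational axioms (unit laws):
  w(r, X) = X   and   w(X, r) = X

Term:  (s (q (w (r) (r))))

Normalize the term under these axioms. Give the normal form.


1. (s (q (w (r) (r))))  →  (s (q (r)))

normal form = (s (q (r)))


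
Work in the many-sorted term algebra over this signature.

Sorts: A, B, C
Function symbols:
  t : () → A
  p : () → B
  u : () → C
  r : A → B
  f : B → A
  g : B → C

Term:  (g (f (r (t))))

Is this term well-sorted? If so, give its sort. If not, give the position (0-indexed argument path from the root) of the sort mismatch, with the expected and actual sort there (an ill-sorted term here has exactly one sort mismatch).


      (t) : A
    (r (t)) : B
  (f (r (t))) : A
(g (f (r (t)))) : ✗ arg 0 at [0] has sort A, expected B

ill-sorted at position [0]: expected B, got A


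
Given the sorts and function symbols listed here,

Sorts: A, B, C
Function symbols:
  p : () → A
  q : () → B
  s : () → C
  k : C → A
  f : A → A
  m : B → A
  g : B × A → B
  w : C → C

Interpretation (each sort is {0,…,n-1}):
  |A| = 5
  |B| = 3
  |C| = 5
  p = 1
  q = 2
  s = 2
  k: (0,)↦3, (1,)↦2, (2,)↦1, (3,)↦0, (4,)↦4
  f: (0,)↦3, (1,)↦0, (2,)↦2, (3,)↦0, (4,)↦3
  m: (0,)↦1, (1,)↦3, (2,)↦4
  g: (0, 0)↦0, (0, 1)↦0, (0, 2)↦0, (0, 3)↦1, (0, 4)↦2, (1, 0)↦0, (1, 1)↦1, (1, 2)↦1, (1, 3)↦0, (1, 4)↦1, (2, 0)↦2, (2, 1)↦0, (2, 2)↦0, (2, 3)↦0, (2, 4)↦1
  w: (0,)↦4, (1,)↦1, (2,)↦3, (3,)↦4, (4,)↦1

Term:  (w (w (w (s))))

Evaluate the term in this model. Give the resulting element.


  s = 2
  (w (s)) = w(2,) = 3
  (w (w (s))) = w(3,) = 4
  (w (w (w (s)))) = w(4,) = 1

value = 1


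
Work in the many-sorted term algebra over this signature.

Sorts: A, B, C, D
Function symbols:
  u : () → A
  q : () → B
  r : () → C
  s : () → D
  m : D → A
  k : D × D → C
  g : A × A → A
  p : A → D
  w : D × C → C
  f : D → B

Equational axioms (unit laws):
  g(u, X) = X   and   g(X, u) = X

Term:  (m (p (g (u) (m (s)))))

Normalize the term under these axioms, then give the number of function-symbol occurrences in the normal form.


size = 4

1. (m (p (g (u) (m (s)))))  →  (m (p (m (s))))
normal form: (m (p (m (s))))


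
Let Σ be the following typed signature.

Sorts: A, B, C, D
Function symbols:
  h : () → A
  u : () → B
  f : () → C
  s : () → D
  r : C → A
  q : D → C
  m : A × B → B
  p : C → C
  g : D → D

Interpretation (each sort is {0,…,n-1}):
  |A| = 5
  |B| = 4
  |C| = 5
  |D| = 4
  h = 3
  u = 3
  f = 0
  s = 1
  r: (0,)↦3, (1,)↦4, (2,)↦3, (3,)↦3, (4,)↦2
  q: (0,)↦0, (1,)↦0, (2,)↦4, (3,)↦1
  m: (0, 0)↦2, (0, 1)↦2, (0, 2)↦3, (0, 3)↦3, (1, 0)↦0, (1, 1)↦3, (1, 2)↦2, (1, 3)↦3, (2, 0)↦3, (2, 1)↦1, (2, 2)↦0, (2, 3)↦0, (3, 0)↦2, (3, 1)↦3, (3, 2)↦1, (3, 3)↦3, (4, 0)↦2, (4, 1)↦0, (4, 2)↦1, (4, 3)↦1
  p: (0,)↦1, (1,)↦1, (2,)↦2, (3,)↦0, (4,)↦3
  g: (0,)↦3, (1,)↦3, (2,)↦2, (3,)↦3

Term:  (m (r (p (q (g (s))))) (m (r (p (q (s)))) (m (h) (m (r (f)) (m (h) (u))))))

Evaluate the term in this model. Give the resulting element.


  s = 1
  (g (s)) = g(1,) = 3
  (q (g (s))) = q(3,) = 1
  (p (q (g (s)))) = p(1,) = 1
  (r (p (q (g (s))))) = r(1,) = 4
  s = 1
  (q (s)) = q(1,) = 0
  (p (q (s))) = p(0,) = 1
  (r (p (q (s)))) = r(1,) = 4
  h = 3
  f = 0
  (r (f)) = r(0,) = 3
  h = 3
  u = 3
  (m (h) (u)) = m(3, 3) = 3
  (m (r (f)) (m (h) (u))) = m(3, 3) = 3
  (m (h) (m (r (f)) (m (h) (u)))) = m(3, 3) = 3
  (m (r (p (q (s)))) (m (h) (m (r (f)) (m (h) (u))))) = m(4, 3) = 1
  (m (r (p (q (g (s))))) (m (r (p (q (s)))) (m (h) (m (r (f)) (m (h) (u)))))) = m(4, 1) = 0

value = 0


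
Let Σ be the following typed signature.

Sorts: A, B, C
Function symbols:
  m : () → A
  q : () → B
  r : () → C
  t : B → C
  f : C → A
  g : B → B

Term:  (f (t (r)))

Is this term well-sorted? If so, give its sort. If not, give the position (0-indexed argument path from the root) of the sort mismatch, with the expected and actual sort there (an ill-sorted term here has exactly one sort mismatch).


    (r) : C
  (t (r)) : ✗ arg 0 at [0, 0] has sort C, expected B

ill-sorted at position [0, 0]: expected B, got C


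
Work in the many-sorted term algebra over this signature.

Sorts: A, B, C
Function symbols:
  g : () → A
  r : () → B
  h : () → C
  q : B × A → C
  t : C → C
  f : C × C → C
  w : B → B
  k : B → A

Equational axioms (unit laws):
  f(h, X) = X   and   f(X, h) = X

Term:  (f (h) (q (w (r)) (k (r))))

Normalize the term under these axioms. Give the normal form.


1. (f (h) (q (w (r)) (k (r))))  →  (q (w (r)) (k (r)))

normal form = (q (w (r)) (k (r)))


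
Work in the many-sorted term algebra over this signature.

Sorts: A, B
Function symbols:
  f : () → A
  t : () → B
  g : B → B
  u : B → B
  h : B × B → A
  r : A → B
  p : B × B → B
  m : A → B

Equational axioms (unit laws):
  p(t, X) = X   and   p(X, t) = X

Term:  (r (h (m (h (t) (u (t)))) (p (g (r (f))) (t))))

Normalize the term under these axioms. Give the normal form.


normal form = (r (h (m (h (t) (u (t)))) (g (r (f)))))

1. (r (h (m (h (t) (u (t)))) (p (g (r (f))) (t))))  →  (r (h (m (h (t) (u (t)))) (g (r (f)))))


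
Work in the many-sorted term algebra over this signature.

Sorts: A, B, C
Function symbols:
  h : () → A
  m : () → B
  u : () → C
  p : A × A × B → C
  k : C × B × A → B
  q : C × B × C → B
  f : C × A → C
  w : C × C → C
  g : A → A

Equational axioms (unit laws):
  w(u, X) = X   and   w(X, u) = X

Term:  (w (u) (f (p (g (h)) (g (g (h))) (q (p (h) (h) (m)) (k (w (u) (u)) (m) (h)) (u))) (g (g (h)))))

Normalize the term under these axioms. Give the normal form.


normal form = (f (p (g (h)) (g (g (h))) (q (p (h) (h) (m)) (k (u) (m) (h)) (u))) (g (g (h))))

1. (w (u) (f (p (g (h)) (g (g (h))) (q (p (h) (h) (m)) (k (w (u) (u)) (m) (h)) (u))) (g (g (h)))))  →  (f (p (g (h)) (g (g (h))) (q (p (h) (h) (m)) (k (w (u) (u)) (m) (h)) (u))) (g (g (h))))
2. (f (p (g (h)) (g (g (h))) (q (p (h) (h) (m)) (k (w (u) (u)) (m) (h)) (u))) (g (g (h))))  →  (f (p (g (h)) (g (g (h))) (q (p (h) (h) (m)) (k (u) (m) (h)) (u))) (g (g (h))))


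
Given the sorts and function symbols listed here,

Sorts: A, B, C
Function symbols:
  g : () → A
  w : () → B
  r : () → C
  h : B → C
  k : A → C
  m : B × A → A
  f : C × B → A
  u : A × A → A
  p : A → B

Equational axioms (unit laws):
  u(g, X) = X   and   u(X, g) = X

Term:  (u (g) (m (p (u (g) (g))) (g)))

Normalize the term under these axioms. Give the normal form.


1. (u (g) (m (p (u (g) (g))) (g)))  →  (m (p (u (g) (g))) (g))
2. (m (p (u (g) (g))) (g))  →  (m (p (g)) (g))

normal form = (m (p (g)) (g))


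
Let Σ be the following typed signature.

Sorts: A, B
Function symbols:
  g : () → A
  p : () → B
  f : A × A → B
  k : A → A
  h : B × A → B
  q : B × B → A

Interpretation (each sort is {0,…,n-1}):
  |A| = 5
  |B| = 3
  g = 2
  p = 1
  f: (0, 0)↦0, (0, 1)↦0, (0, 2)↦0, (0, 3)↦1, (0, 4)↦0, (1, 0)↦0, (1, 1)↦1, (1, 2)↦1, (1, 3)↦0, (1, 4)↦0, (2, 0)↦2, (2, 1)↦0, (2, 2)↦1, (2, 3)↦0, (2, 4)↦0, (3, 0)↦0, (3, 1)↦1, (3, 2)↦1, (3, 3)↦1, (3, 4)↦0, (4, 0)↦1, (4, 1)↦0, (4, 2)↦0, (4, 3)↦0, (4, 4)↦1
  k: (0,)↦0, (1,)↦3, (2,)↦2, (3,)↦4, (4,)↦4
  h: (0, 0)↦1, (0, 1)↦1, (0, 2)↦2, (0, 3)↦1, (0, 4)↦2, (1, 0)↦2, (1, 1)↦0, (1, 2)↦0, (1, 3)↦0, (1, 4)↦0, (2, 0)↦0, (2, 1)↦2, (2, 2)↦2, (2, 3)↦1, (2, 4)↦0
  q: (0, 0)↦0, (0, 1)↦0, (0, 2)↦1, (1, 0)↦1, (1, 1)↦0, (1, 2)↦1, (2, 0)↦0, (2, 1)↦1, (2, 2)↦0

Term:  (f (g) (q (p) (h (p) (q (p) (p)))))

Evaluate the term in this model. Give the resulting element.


  g = 2
  p = 1
  p = 1
  p = 1
  p = 1
  (q (p) (p)) = q(1, 1) = 0
  (h (p) (q (p) (p))) = h(1, 0) = 2
  (q (p) (h (p) (q (p) (p)))) = q(1, 2) = 1
  (f (g) (q (p) (h (p) (q (p) (p))))) = f(2, 1) = 0

value = 0


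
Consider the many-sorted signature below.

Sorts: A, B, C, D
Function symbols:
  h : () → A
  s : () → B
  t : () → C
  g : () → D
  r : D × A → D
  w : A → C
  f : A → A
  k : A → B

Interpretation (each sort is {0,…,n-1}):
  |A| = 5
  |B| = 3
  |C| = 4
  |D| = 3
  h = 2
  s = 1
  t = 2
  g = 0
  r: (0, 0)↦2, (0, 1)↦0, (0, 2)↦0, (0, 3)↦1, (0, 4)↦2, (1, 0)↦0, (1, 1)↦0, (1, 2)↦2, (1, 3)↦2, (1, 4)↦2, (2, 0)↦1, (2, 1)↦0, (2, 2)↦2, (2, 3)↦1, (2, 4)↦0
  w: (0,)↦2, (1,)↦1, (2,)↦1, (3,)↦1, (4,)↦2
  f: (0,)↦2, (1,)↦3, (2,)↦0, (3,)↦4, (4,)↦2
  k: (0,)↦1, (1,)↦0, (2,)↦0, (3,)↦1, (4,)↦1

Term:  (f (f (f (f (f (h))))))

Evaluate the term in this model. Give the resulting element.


  h = 2
  (f (h)) = f(2,) = 0
  (f (f (h))) = f(0,) = 2
  (f (f (f (h)))) = f(2,) = 0
  (f (f (f (f (h))))) = f(0,) = 2
  (f (f (f (f (f (h)))))) = f(2,) = 0

value = 0


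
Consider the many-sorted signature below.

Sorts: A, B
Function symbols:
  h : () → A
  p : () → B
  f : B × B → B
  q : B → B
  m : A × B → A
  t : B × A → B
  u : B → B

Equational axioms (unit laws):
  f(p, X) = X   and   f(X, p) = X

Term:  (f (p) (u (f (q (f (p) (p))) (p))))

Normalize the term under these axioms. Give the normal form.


normal form = (u (q (p)))

1. (f (p) (u (f (q (f (p) (p))) (p))))  →  (u (f (q (f (p) (p))) (p)))
2. (u (f (q (f (p) (p))) (p)))  →  (u (q (f (p) (p))))
3. (u (q (f (p) (p))))  →  (u (q (p)))


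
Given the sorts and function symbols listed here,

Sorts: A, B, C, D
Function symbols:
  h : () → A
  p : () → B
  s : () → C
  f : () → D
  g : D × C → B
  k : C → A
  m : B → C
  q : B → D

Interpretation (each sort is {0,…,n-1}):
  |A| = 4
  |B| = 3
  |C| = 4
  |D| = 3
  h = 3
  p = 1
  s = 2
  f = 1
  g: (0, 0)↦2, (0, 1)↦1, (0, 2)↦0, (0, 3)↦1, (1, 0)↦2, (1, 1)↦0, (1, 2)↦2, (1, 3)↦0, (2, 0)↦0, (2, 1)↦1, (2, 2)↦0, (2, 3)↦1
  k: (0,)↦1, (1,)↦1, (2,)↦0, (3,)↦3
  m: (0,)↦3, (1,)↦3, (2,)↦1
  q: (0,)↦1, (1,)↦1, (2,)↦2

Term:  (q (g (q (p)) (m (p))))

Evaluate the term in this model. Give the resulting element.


  p = 1
  (q (p)) = q(1,) = 1
  p = 1
  (m (p)) = m(1,) = 3
  (g (q (p)) (m (p))) = g(1, 3) = 0
  (q (g (q (p)) (m (p)))) = q(0,) = 1

value = 1


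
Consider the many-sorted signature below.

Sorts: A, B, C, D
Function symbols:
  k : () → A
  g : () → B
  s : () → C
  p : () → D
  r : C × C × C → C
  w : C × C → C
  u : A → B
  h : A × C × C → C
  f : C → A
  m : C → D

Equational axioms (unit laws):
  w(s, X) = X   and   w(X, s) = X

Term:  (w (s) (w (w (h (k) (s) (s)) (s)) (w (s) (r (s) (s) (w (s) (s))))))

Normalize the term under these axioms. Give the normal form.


normal form = (w (h (k) (s) (s)) (r (s) (s) (s)))

1. (w (s) (w (w (h (k) (s) (s)) (s)) (w (s) (r (s) (s) (w (s) (s))))))  →  (w (w (h (k) (s) (s)) (s)) (w (s) (r (s) (s) (w (s) (s)))))
2. (w (w (h (k) (s) (s)) (s)) (w (s) (r (s) (s) (w (s) (s)))))  →  (w (h (k) (s) (s)) (w (s) (r (s) (s) (w (s) (s)))))
3. (w (h (k) (s) (s)) (w (s) (r (s) (s) (w (s) (s)))))  →  (w (h (k) (s) (s)) (r (s) (s) (w (s) (s))))
4. (w (h (k) (s) (s)) (r (s) (s) (w (s) (s))))  →  (w (h (k) (s) (s)) (r (s) (s) (s)))


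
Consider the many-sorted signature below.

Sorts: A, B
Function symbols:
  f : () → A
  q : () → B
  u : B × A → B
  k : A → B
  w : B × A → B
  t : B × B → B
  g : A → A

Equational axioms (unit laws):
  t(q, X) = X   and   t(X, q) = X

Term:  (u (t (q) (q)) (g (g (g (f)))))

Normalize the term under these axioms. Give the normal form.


normal form = (u (q) (g (g (g (f)))))

1. (u (t (q) (q)) (g (g (g (f)))))  →  (u (q) (g (g (g (f)))))


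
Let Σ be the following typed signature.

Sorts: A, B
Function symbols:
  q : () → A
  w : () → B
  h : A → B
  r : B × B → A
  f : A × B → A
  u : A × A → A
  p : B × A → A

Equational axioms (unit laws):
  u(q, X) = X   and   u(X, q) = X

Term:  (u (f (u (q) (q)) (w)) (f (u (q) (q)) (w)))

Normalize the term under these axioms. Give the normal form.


normal form = (u (f (q) (w)) (f (q) (w)))

1. (u (f (u (q) (q)) (w)) (f (u (q) (q)) (w)))  →  (u (f (q) (w)) (f (u (q) (q)) (w)))
2. (u (f (q) (w)) (f (u (q) (q)) (w)))  →  (u (f (q) (w)) (f (q) (w)))
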